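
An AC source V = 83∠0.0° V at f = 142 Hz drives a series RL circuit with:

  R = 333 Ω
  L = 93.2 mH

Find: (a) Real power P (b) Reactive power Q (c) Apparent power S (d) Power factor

Step 1 — Angular frequency: ω = 2π·f = 2π·142 = 892.2 rad/s.
Step 2 — Component impedances:
  R: Z = R = 333 Ω
  L: Z = jωL = j·892.2·0.0932 = 0 + j83.15 Ω
Step 3 — Series combination: Z_total = R + L = 333 + j83.15 Ω = 343.2∠14.0° Ω.
Step 4 — Source phasor: V = 83∠0.0° V = 83 V.
Step 5 — Current: I = V / Z = 0.2346 - j0.05859 A = 0.2418∠-14.0° A.
Step 6 — Complex power: S = V·I* = 19.47 + j4.863 VA.
Step 7 — Real power: P = Re(S) = 19.47 W.
Step 8 — Reactive power: Q = Im(S) = 4.863 VAR.
Step 9 — Apparent power: |S| = 20.07 VA.
Step 10 — Power factor: PF = P/|S| = 0.9702 (lagging).

(a) P = 19.47 W  (b) Q = 4.863 VAR  (c) S = 20.07 VA  (d) PF = 0.9702 (lagging)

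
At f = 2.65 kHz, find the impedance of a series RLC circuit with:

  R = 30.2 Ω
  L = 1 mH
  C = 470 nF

Step 1 — Angular frequency: ω = 2π·f = 2π·2650 = 1.665e+04 rad/s.
Step 2 — Component impedances:
  R: Z = R = 30.2 Ω
  L: Z = jωL = j·1.665e+04·0.001 = 0 + j16.65 Ω
  C: Z = 1/(jωC) = -j/(ω·C) = 0 - j127.8 Ω
Step 3 — Series combination: Z_total = R + L + C = 30.2 - j111.1 Ω = 115.2∠-74.8° Ω.

Z = 30.2 - j111.1 Ω = 115.2∠-74.8° Ω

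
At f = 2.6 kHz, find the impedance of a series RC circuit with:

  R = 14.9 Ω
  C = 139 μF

Step 1 — Angular frequency: ω = 2π·f = 2π·2600 = 1.634e+04 rad/s.
Step 2 — Component impedances:
  R: Z = R = 14.9 Ω
  C: Z = 1/(jωC) = -j/(ω·C) = 0 - j0.4404 Ω
Step 3 — Series combination: Z_total = R + C = 14.9 - j0.4404 Ω = 14.91∠-1.7° Ω.

Z = 14.9 - j0.4404 Ω = 14.91∠-1.7° Ω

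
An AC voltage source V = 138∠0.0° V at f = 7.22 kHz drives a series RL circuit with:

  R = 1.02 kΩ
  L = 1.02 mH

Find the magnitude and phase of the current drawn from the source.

Step 1 — Angular frequency: ω = 2π·f = 2π·7220 = 4.536e+04 rad/s.
Step 2 — Component impedances:
  R: Z = R = 1020 Ω
  L: Z = jωL = j·4.536e+04·0.00102 = 0 + j46.27 Ω
Step 3 — Series combination: Z_total = R + L = 1020 + j46.27 Ω = 1021∠2.6° Ω.
Step 4 — Source phasor: V = 138∠0.0° V = 138 V.
Step 5 — Ohm's law: I = V / Z_total = (138) / (1020 + j46.27) = 0.135 - j0.006125 A.
Step 6 — Convert to polar: |I| = 0.1352 A, ∠I = -2.6°.

I = 0.1352∠-2.6° A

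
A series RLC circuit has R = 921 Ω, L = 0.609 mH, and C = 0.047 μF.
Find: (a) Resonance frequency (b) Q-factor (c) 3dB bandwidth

Step 1 — Resonance condition Im(Z)=0 gives ω₀ = 1/√(LC).
Step 2 — ω₀ = 1/√(0.000609·4.7e-08) = 1.869e+05 rad/s.
Step 3 — f₀ = ω₀/(2π) = 2.975e+04 Hz.
Step 4 — Series Q: Q = ω₀L/R = 1.869e+05·0.000609/921 = 0.1236.
Step 5 — 3dB bandwidth: Δω = ω₀/Q = 1.512e+06 rad/s; BW = Δω/(2π) = 2.407e+05 Hz.

(a) f₀ = 2.975e+04 Hz  (b) Q = 0.1236  (c) BW = 2.407e+05 Hz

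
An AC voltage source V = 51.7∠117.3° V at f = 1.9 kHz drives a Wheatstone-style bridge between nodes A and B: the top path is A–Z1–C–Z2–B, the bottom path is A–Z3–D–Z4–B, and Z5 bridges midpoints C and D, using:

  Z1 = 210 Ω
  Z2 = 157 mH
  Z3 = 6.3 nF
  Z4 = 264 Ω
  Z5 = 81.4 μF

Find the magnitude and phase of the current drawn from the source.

Step 1 — Angular frequency: ω = 2π·f = 2π·1900 = 1.194e+04 rad/s.
Step 2 — Component impedances:
  Z1: Z = R = 210 Ω
  Z2: Z = jωL = j·1.194e+04·0.157 = 0 + j1874 Ω
  Z3: Z = 1/(jωC) = -j/(ω·C) = 0 - j1.33e+04 Ω
  Z4: Z = R = 264 Ω
  Z5: Z = 1/(jωC) = -j/(ω·C) = 0 - j1.029 Ω
Step 3 — Bridge requires nodal analysis (the Z5 bridge couples midpoints C and D, so the two paths cannot be reduced to a simple series/parallel combination). Setting node B to ground and injecting 1 A at node A, the 3-node admittance system at A, C, D solves to V_A = Z_AB = 469.1 + j32.17 Ω = 470.2∠3.9° Ω.
Step 4 — Source phasor: V = 51.7∠117.3° V = -23.71 + j45.94 V.
Step 5 — Ohm's law: I = V / Z_total = (-23.71 + j45.94) / (469.1 + j32.17) = -0.04363 + j0.1009 A.
Step 6 — Convert to polar: |I| = 0.11 A, ∠I = 113.4°.

I = 0.11∠113.4° A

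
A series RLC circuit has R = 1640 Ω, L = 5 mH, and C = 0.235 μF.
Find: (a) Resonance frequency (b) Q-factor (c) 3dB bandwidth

Step 1 — Resonance condition Im(Z)=0 gives ω₀ = 1/√(LC).
Step 2 — ω₀ = 1/√(0.005·2.35e-07) = 2.917e+04 rad/s.
Step 3 — f₀ = ω₀/(2π) = 4643 Hz.
Step 4 — Series Q: Q = ω₀L/R = 2.917e+04·0.005/1640 = 0.08894.
Step 5 — 3dB bandwidth: Δω = ω₀/Q = 3.28e+05 rad/s; BW = Δω/(2π) = 5.22e+04 Hz.

(a) f₀ = 4643 Hz  (b) Q = 0.08894  (c) BW = 5.22e+04 Hz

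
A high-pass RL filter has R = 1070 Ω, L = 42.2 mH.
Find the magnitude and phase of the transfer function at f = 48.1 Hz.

Step 1 — Angular frequency: ω = 2π·48.1 = 302.2 rad/s.
Step 2 — Transfer function: H(jω) = jωL/(R + jωL).
Step 3 — Numerator jωL = j·12.75; denominator R + jωL = 1070 + j12.75.
Step 4 — H = 0.0001421 + j0.01192.
Step 5 — Magnitude: |H| = 0.01192 (-38.5 dB); phase: φ = 89.3°.

|H| = 0.01192 (-38.5 dB), φ = 89.3°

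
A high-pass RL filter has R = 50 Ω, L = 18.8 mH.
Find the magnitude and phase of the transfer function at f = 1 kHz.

Step 1 — Angular frequency: ω = 2π·1000 = 6283 rad/s.
Step 2 — Transfer function: H(jω) = jωL/(R + jωL).
Step 3 — Numerator jωL = j·118.1; denominator R + jωL = 50 + j118.1.
Step 4 — H = 0.8481 + j0.359.
Step 5 — Magnitude: |H| = 0.9209 (-0.7 dB); phase: φ = 22.9°.

|H| = 0.9209 (-0.7 dB), φ = 22.9°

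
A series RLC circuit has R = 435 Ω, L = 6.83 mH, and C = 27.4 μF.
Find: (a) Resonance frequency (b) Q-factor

Step 1 — Resonance condition Im(Z)=0 gives ω₀ = 1/√(LC).
Step 2 — ω₀ = 1/√(0.00683·2.74e-05) = 2312 rad/s.
Step 3 — f₀ = ω₀/(2π) = 367.9 Hz.
Step 4 — Series Q: Q = ω₀L/R = 2312·0.00683/435 = 0.03629.

(a) f₀ = 367.9 Hz  (b) Q = 0.03629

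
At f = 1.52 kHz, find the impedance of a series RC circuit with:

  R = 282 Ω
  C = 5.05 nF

Step 1 — Angular frequency: ω = 2π·f = 2π·1520 = 9550 rad/s.
Step 2 — Component impedances:
  R: Z = R = 282 Ω
  C: Z = 1/(jωC) = -j/(ω·C) = 0 - j2.073e+04 Ω
Step 3 — Series combination: Z_total = R + C = 282 - j2.073e+04 Ω = 2.074e+04∠-89.2° Ω.

Z = 282 - j2.073e+04 Ω = 2.074e+04∠-89.2° Ω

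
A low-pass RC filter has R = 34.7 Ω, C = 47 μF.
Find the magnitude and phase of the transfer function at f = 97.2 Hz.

Step 1 — Angular frequency: ω = 2π·97.2 = 610.7 rad/s.
Step 2 — Transfer function: H(jω) = 1/(1 + jωRC).
Step 3 — Denominator: 1 + jωRC = 1 + j·610.7·34.7·4.7e-05 = 1 + j0.996.
Step 4 — H = 0.502 - j0.5.
Step 5 — Magnitude: |H| = 0.7085 (-3.0 dB); phase: φ = -44.9°.

|H| = 0.7085 (-3.0 dB), φ = -44.9°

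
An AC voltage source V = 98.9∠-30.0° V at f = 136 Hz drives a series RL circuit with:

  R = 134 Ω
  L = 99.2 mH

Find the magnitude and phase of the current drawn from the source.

Step 1 — Angular frequency: ω = 2π·f = 2π·136 = 854.5 rad/s.
Step 2 — Component impedances:
  R: Z = R = 134 Ω
  L: Z = jωL = j·854.5·0.0992 = 0 + j84.77 Ω
Step 3 — Series combination: Z_total = R + L = 134 + j84.77 Ω = 158.6∠32.3° Ω.
Step 4 — Source phasor: V = 98.9∠-30.0° V = 85.65 - j49.45 V.
Step 5 — Ohm's law: I = V / Z_total = (85.65 - j49.45) / (134 + j84.77) = 0.2898 - j0.5523 A.
Step 6 — Convert to polar: |I| = 0.6237 A, ∠I = -62.3°.

I = 0.6237∠-62.3° A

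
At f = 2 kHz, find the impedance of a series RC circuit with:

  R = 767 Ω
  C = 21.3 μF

Step 1 — Angular frequency: ω = 2π·f = 2π·2000 = 1.257e+04 rad/s.
Step 2 — Component impedances:
  R: Z = R = 767 Ω
  C: Z = 1/(jωC) = -j/(ω·C) = 0 - j3.736 Ω
Step 3 — Series combination: Z_total = R + C = 767 - j3.736 Ω = 767∠-0.3° Ω.

Z = 767 - j3.736 Ω = 767∠-0.3° Ω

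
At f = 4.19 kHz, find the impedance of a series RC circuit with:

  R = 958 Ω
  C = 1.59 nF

Step 1 — Angular frequency: ω = 2π·f = 2π·4190 = 2.633e+04 rad/s.
Step 2 — Component impedances:
  R: Z = R = 958 Ω
  C: Z = 1/(jωC) = -j/(ω·C) = 0 - j2.389e+04 Ω
Step 3 — Series combination: Z_total = R + C = 958 - j2.389e+04 Ω = 2.391e+04∠-87.7° Ω.

Z = 958 - j2.389e+04 Ω = 2.391e+04∠-87.7° Ω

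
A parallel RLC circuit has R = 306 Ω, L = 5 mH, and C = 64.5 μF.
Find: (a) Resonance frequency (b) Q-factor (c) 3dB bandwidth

Step 1 — Resonance: ω₀ = 1/√(LC) = 1/√(0.005·6.45e-05) = 1761 rad/s.
Step 2 — f₀ = ω₀/(2π) = 280.3 Hz.
Step 3 — Parallel Q: Q = R/(ω₀L) = 306/(1761·0.005) = 34.75.
Step 4 — Bandwidth: Δω = ω₀/Q = 50.67 rad/s; BW = Δω/(2π) = 8.064 Hz.

(a) f₀ = 280.3 Hz  (b) Q = 34.75  (c) BW = 8.064 Hz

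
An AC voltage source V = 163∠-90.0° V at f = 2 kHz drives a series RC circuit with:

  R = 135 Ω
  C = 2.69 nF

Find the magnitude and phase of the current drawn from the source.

Step 1 — Angular frequency: ω = 2π·f = 2π·2000 = 1.257e+04 rad/s.
Step 2 — Component impedances:
  R: Z = R = 135 Ω
  C: Z = 1/(jωC) = -j/(ω·C) = 0 - j2.958e+04 Ω
Step 3 — Series combination: Z_total = R + C = 135 - j2.958e+04 Ω = 2.958e+04∠-89.7° Ω.
Step 4 — Source phasor: V = 163∠-90.0° V = 0 - j163 V.
Step 5 — Ohm's law: I = V / Z_total = (0 - j163) / (135 - j2.958e+04) = 0.00551 - j2.514e-05 A.
Step 6 — Convert to polar: |I| = 0.00551 A, ∠I = -0.3°.

I = 0.00551∠-0.3° A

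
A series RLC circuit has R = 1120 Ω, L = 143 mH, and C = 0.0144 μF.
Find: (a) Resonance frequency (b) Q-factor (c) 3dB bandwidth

Step 1 — Resonance: ω₀ = 1/√(LC) = 1/√(0.143·1.44e-08) = 2.204e+04 rad/s.
Step 2 — f₀ = ω₀/(2π) = 3507 Hz.
Step 3 — Series Q: Q = ω₀L/R = 2.204e+04·0.143/1120 = 2.814.
Step 4 — Bandwidth: Δω = ω₀/Q = 7832 rad/s; BW = Δω/(2π) = 1247 Hz.

(a) f₀ = 3507 Hz  (b) Q = 2.814  (c) BW = 1247 Hz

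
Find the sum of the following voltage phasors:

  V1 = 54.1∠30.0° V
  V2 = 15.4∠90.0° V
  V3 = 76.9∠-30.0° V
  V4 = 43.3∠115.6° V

Step 1 — Convert each phasor to rectangular form:
  V1 = 54.1·(cos(30.0°) + j·sin(30.0°)) = 46.85 + j27.05 V
  V2 = 15.4·(cos(90.0°) + j·sin(90.0°)) = 0 + j15.4 V
  V3 = 76.9·(cos(-30.0°) + j·sin(-30.0°)) = 66.6 - j38.45 V
  V4 = 43.3·(cos(115.6°) + j·sin(115.6°)) = -18.71 + j39.05 V
Step 2 — Sum components: V_total = 94.74 + j43.05 V.
Step 3 — Convert to polar: |V_total| = 104.1 V, ∠V_total = 24.4°.

V_total = 104.1∠24.4° V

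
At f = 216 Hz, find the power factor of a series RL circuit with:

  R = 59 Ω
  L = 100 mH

Step 1 — Angular frequency: ω = 2π·f = 2π·216 = 1357 rad/s.
Step 2 — Component impedances:
  R: Z = R = 59 Ω
  L: Z = jωL = j·1357·0.1 = 0 + j135.7 Ω
Step 3 — Series combination: Z_total = R + L = 59 + j135.7 Ω = 148∠66.5° Ω.
Step 4 — Power factor: PF = cos(φ) = Re(Z)/|Z| = 59/147.99 = 0.3987.
Step 5 — Type: Im(Z) = 135.7 ⇒ lagging (phase φ = 66.5°).

PF = 0.3987 (lagging, φ = 66.5°)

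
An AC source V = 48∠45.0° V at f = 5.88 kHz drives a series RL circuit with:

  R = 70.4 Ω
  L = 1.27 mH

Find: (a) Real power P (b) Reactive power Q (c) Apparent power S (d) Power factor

Step 1 — Angular frequency: ω = 2π·f = 2π·5880 = 3.695e+04 rad/s.
Step 2 — Component impedances:
  R: Z = R = 70.4 Ω
  L: Z = jωL = j·3.695e+04·0.00127 = 0 + j46.92 Ω
Step 3 — Series combination: Z_total = R + L = 70.4 + j46.92 Ω = 84.6∠33.7° Ω.
Step 4 — Source phasor: V = 48∠45.0° V = 33.94 + j33.94 V.
Step 5 — Current: I = V / Z = 0.5563 + j0.1113 A = 0.5674∠11.3° A.
Step 6 — Complex power: S = V·I* = 22.66 + j15.1 VA.
Step 7 — Real power: P = Re(S) = 22.66 W.
Step 8 — Reactive power: Q = Im(S) = 15.1 VAR.
Step 9 — Apparent power: |S| = 27.23 VA.
Step 10 — Power factor: PF = P/|S| = 0.8321 (lagging).

(a) P = 22.66 W  (b) Q = 15.1 VAR  (c) S = 27.23 VA  (d) PF = 0.8321 (lagging)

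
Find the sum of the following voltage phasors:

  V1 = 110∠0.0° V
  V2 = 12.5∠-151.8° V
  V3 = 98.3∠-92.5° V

Step 1 — Convert each phasor to rectangular form:
  V1 = 110·(cos(0.0°) + j·sin(0.0°)) = 110 V
  V2 = 12.5·(cos(-151.8°) + j·sin(-151.8°)) = -11.02 - j5.907 V
  V3 = 98.3·(cos(-92.5°) + j·sin(-92.5°)) = -4.288 - j98.21 V
Step 2 — Sum components: V_total = 94.7 - j104.1 V.
Step 3 — Convert to polar: |V_total| = 140.7 V, ∠V_total = -47.7°.

V_total = 140.7∠-47.7° V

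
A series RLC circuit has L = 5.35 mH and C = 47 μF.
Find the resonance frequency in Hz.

Step 1 — Resonance condition Im(Z)=0 gives ω₀ = 1/√(LC).
Step 2 — ω₀ = 1/√(0.00535·4.7e-05) = 1994 rad/s.
Step 3 — f₀ = ω₀/(2π) = 317.4 Hz.

f₀ = 317.4 Hz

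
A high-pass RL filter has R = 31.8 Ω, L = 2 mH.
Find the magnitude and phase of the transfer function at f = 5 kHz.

Step 1 — Angular frequency: ω = 2π·5000 = 3.142e+04 rad/s.
Step 2 — Transfer function: H(jω) = jωL/(R + jωL).
Step 3 — Numerator jωL = j·62.83; denominator R + jωL = 31.8 + j62.83.
Step 4 — H = 0.7961 + j0.4029.
Step 5 — Magnitude: |H| = 0.8922 (-1.0 dB); phase: φ = 26.8°.

|H| = 0.8922 (-1.0 dB), φ = 26.8°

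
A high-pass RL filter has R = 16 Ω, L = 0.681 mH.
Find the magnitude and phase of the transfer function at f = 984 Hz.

Step 1 — Angular frequency: ω = 2π·984 = 6183 rad/s.
Step 2 — Transfer function: H(jω) = jωL/(R + jωL).
Step 3 — Numerator jωL = j·4.21; denominator R + jωL = 16 + j4.21.
Step 4 — H = 0.06476 + j0.2461.
Step 5 — Magnitude: |H| = 0.2545 (-11.9 dB); phase: φ = 75.3°.

|H| = 0.2545 (-11.9 dB), φ = 75.3°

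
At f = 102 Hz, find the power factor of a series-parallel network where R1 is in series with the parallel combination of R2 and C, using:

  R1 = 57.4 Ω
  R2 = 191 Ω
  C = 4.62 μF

Step 1 — Angular frequency: ω = 2π·f = 2π·102 = 640.9 rad/s.
Step 2 — Component impedances:
  R1: Z = R = 57.4 Ω
  R2: Z = R = 191 Ω
  C: Z = 1/(jωC) = -j/(ω·C) = 0 - j337.7 Ω
Step 3 — Parallel branch: R2 || C = 1/(1/R2 + 1/C) = 144.7 - j81.84 Ω.
Step 4 — Series with R1: Z_total = R1 + (R2 || C) = 202.1 - j81.84 Ω = 218.1∠-22.0° Ω.
Step 5 — Power factor: PF = cos(φ) = Re(Z)/|Z| = 202.12/218.06 = 0.9269.
Step 6 — Type: Im(Z) = -81.84 ⇒ leading (phase φ = -22.0°).

PF = 0.9269 (leading, φ = -22.0°)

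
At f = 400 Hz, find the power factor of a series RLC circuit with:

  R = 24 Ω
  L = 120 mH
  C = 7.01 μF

Step 1 — Angular frequency: ω = 2π·f = 2π·400 = 2513 rad/s.
Step 2 — Component impedances:
  R: Z = R = 24 Ω
  L: Z = jωL = j·2513·0.12 = 0 + j301.6 Ω
  C: Z = 1/(jωC) = -j/(ω·C) = 0 - j56.76 Ω
Step 3 — Series combination: Z_total = R + L + C = 24 + j244.8 Ω = 246∠84.4° Ω.
Step 4 — Power factor: PF = cos(φ) = Re(Z)/|Z| = 24/246 = 0.09756.
Step 5 — Type: Im(Z) = 244.8 ⇒ lagging (phase φ = 84.4°).

PF = 0.09756 (lagging, φ = 84.4°)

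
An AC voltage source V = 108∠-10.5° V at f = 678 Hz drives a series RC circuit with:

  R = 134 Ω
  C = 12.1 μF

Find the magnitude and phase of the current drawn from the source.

Step 1 — Angular frequency: ω = 2π·f = 2π·678 = 4260 rad/s.
Step 2 — Component impedances:
  R: Z = R = 134 Ω
  C: Z = 1/(jωC) = -j/(ω·C) = 0 - j19.4 Ω
Step 3 — Series combination: Z_total = R + C = 134 - j19.4 Ω = 135.4∠-8.2° Ω.
Step 4 — Source phasor: V = 108∠-10.5° V = 106.2 - j19.68 V.
Step 5 — Ohm's law: I = V / Z_total = (106.2 - j19.68) / (134 - j19.4) = 0.797 - j0.03148 A.
Step 6 — Convert to polar: |I| = 0.7977 A, ∠I = -2.3°.

I = 0.7977∠-2.3° A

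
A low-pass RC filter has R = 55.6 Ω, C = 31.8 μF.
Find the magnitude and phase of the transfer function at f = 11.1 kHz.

Step 1 — Angular frequency: ω = 2π·1.11e+04 = 6.974e+04 rad/s.
Step 2 — Transfer function: H(jω) = 1/(1 + jωRC).
Step 3 — Denominator: 1 + jωRC = 1 + j·6.974e+04·55.6·3.18e-05 = 1 + j123.3.
Step 4 — H = 6.576e-05 - j0.008109.
Step 5 — Magnitude: |H| = 0.008109 (-41.8 dB); phase: φ = -89.5°.

|H| = 0.008109 (-41.8 dB), φ = -89.5°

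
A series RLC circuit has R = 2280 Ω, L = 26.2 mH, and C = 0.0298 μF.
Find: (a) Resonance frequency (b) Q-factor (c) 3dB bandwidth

Step 1 — Resonance: ω₀ = 1/√(LC) = 1/√(0.0262·2.98e-08) = 3.579e+04 rad/s.
Step 2 — f₀ = ω₀/(2π) = 5696 Hz.
Step 3 — Series Q: Q = ω₀L/R = 3.579e+04·0.0262/2280 = 0.4113.
Step 4 — Bandwidth: Δω = ω₀/Q = 8.702e+04 rad/s; BW = Δω/(2π) = 1.385e+04 Hz.

(a) f₀ = 5696 Hz  (b) Q = 0.4113  (c) BW = 1.385e+04 Hz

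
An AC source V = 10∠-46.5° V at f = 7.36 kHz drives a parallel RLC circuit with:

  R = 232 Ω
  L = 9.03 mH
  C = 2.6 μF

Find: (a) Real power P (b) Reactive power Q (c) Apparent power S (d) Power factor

Step 1 — Angular frequency: ω = 2π·f = 2π·7360 = 4.624e+04 rad/s.
Step 2 — Component impedances:
  R: Z = R = 232 Ω
  L: Z = jωL = j·4.624e+04·0.00903 = 0 + j417.6 Ω
  C: Z = 1/(jωC) = -j/(ω·C) = 0 - j8.317 Ω
Step 3 — Parallel combination: 1/Z_total = 1/R + 1/L + 1/C; Z_total = 0.31 - j8.475 Ω = 8.48∠-87.9° Ω.
Step 4 — Source phasor: V = 10∠-46.5° V = 6.884 - j7.254 V.
Step 5 — Current: I = V / Z = 0.8845 + j0.7799 A = 1.179∠41.4° A.
Step 6 — Complex power: S = V·I* = 0.431 - j11.78 VA.
Step 7 — Real power: P = Re(S) = 0.431 W.
Step 8 — Reactive power: Q = Im(S) = -11.78 VAR.
Step 9 — Apparent power: |S| = 11.79 VA.
Step 10 — Power factor: PF = P/|S| = 0.03655 (leading).

(a) P = 0.431 W  (b) Q = -11.78 VAR  (c) S = 11.79 VA  (d) PF = 0.03655 (leading)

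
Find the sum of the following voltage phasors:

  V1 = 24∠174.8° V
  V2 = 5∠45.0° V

Step 1 — Convert each phasor to rectangular form:
  V1 = 24·(cos(174.8°) + j·sin(174.8°)) = -23.9 + j2.175 V
  V2 = 5·(cos(45.0°) + j·sin(45.0°)) = 3.536 + j3.536 V
Step 2 — Sum components: V_total = -20.37 + j5.711 V.
Step 3 — Convert to polar: |V_total| = 21.15 V, ∠V_total = 164.3°.

V_total = 21.15∠164.3° V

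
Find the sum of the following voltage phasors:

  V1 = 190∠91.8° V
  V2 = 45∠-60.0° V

Step 1 — Convert each phasor to rectangular form:
  V1 = 190·(cos(91.8°) + j·sin(91.8°)) = -5.968 + j189.9 V
  V2 = 45·(cos(-60.0°) + j·sin(-60.0°)) = 22.5 - j38.97 V
Step 2 — Sum components: V_total = 16.53 + j150.9 V.
Step 3 — Convert to polar: |V_total| = 151.8 V, ∠V_total = 83.7°.

V_total = 151.8∠83.7° V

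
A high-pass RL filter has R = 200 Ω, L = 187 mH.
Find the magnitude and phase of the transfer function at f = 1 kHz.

Step 1 — Angular frequency: ω = 2π·1000 = 6283 rad/s.
Step 2 — Transfer function: H(jω) = jωL/(R + jωL).
Step 3 — Numerator jωL = j·1175; denominator R + jωL = 200 + j1175.
Step 4 — H = 0.9718 + j0.1654.
Step 5 — Magnitude: |H| = 0.9858 (-0.1 dB); phase: φ = 9.7°.

|H| = 0.9858 (-0.1 dB), φ = 9.7°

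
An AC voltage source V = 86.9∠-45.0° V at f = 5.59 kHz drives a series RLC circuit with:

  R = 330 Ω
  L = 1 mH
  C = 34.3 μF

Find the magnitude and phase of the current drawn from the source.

Step 1 — Angular frequency: ω = 2π·f = 2π·5590 = 3.512e+04 rad/s.
Step 2 — Component impedances:
  R: Z = R = 330 Ω
  L: Z = jωL = j·3.512e+04·0.001 = 0 + j35.12 Ω
  C: Z = 1/(jωC) = -j/(ω·C) = 0 - j0.8301 Ω
Step 3 — Series combination: Z_total = R + L + C = 330 + j34.29 Ω = 331.8∠5.9° Ω.
Step 4 — Source phasor: V = 86.9∠-45.0° V = 61.45 - j61.45 V.
Step 5 — Ohm's law: I = V / Z_total = (61.45 - j61.45) / (330 + j34.29) = 0.1651 - j0.2034 A.
Step 6 — Convert to polar: |I| = 0.2619 A, ∠I = -50.9°.

I = 0.2619∠-50.9° A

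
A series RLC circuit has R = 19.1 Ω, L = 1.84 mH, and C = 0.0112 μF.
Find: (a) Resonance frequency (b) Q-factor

Step 1 — Resonance condition Im(Z)=0 gives ω₀ = 1/√(LC).
Step 2 — ω₀ = 1/√(0.00184·1.12e-08) = 2.203e+05 rad/s.
Step 3 — f₀ = ω₀/(2π) = 3.506e+04 Hz.
Step 4 — Series Q: Q = ω₀L/R = 2.203e+05·0.00184/19.1 = 21.22.

(a) f₀ = 3.506e+04 Hz  (b) Q = 21.22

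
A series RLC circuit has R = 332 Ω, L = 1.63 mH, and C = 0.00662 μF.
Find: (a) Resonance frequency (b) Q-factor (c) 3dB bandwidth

Step 1 — Resonance: ω₀ = 1/√(LC) = 1/√(0.00163·6.62e-09) = 3.044e+05 rad/s.
Step 2 — f₀ = ω₀/(2π) = 4.845e+04 Hz.
Step 3 — Series Q: Q = ω₀L/R = 3.044e+05·0.00163/332 = 1.495.
Step 4 — Bandwidth: Δω = ω₀/Q = 2.037e+05 rad/s; BW = Δω/(2π) = 3.242e+04 Hz.

(a) f₀ = 4.845e+04 Hz  (b) Q = 1.495  (c) BW = 3.242e+04 Hz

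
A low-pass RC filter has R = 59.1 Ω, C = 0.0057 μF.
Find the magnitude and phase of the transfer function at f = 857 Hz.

Step 1 — Angular frequency: ω = 2π·857 = 5385 rad/s.
Step 2 — Transfer function: H(jω) = 1/(1 + jωRC).
Step 3 — Denominator: 1 + jωRC = 1 + j·5385·59.1·5.7e-09 = 1 + j0.001814.
Step 4 — H = 1 - j0.001814.
Step 5 — Magnitude: |H| = 1 (-0.0 dB); phase: φ = -0.1°.

|H| = 1 (-0.0 dB), φ = -0.1°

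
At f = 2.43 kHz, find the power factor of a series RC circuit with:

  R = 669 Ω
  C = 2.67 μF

Step 1 — Angular frequency: ω = 2π·f = 2π·2430 = 1.527e+04 rad/s.
Step 2 — Component impedances:
  R: Z = R = 669 Ω
  C: Z = 1/(jωC) = -j/(ω·C) = 0 - j24.53 Ω
Step 3 — Series combination: Z_total = R + C = 669 - j24.53 Ω = 669.4∠-2.1° Ω.
Step 4 — Power factor: PF = cos(φ) = Re(Z)/|Z| = 669/669.45 = 0.9993.
Step 5 — Type: Im(Z) = -24.53 ⇒ leading (phase φ = -2.1°).

PF = 0.9993 (leading, φ = -2.1°)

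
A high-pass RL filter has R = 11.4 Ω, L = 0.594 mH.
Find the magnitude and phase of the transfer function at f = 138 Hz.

Step 1 — Angular frequency: ω = 2π·138 = 867.1 rad/s.
Step 2 — Transfer function: H(jω) = jωL/(R + jωL).
Step 3 — Numerator jωL = j·0.515; denominator R + jωL = 11.4 + j0.515.
Step 4 — H = 0.002037 + j0.04509.
Step 5 — Magnitude: |H| = 0.04513 (-26.9 dB); phase: φ = 87.4°.

|H| = 0.04513 (-26.9 dB), φ = 87.4°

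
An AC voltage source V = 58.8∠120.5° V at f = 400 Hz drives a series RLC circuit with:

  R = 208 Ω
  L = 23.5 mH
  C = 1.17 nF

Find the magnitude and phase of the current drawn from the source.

Step 1 — Angular frequency: ω = 2π·f = 2π·400 = 2513 rad/s.
Step 2 — Component impedances:
  R: Z = R = 208 Ω
  L: Z = jωL = j·2513·0.0235 = 0 + j59.06 Ω
  C: Z = 1/(jωC) = -j/(ω·C) = 0 - j3.401e+05 Ω
Step 3 — Series combination: Z_total = R + L + C = 208 - j3.4e+05 Ω = 3.4e+05∠-90.0° Ω.
Step 4 — Source phasor: V = 58.8∠120.5° V = -29.84 + j50.66 V.
Step 5 — Ohm's law: I = V / Z_total = (-29.84 + j50.66) / (208 - j3.4e+05) = -0.0001491 - j8.768e-05 A.
Step 6 — Convert to polar: |I| = 0.0001729 A, ∠I = -149.5°.

I = 0.0001729∠-149.5° A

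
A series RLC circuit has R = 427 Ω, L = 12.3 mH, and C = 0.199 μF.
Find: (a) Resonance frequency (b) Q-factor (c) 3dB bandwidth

Step 1 — Resonance condition Im(Z)=0 gives ω₀ = 1/√(LC).
Step 2 — ω₀ = 1/√(0.0123·1.99e-07) = 2.021e+04 rad/s.
Step 3 — f₀ = ω₀/(2π) = 3217 Hz.
Step 4 — Series Q: Q = ω₀L/R = 2.021e+04·0.0123/427 = 0.5822.
Step 5 — 3dB bandwidth: Δω = ω₀/Q = 3.472e+04 rad/s; BW = Δω/(2π) = 5525 Hz.

(a) f₀ = 3217 Hz  (b) Q = 0.5822  (c) BW = 5525 Hz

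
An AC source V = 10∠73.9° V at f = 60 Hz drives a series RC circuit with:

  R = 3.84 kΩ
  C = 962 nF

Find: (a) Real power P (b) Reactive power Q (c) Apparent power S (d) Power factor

Step 1 — Angular frequency: ω = 2π·f = 2π·60 = 377 rad/s.
Step 2 — Component impedances:
  R: Z = R = 3840 Ω
  C: Z = 1/(jωC) = -j/(ω·C) = 0 - j2757 Ω
Step 3 — Series combination: Z_total = R + C = 3840 - j2757 Ω = 4727∠-35.7° Ω.
Step 4 — Source phasor: V = 10∠73.9° V = 2.773 + j9.608 V.
Step 5 — Current: I = V / Z = -0.0007089 + j0.001993 A = 0.002115∠109.6° A.
Step 6 — Complex power: S = V·I* = 0.01718 - j0.01234 VA.
Step 7 — Real power: P = Re(S) = 0.01718 W.
Step 8 — Reactive power: Q = Im(S) = -0.01234 VAR.
Step 9 — Apparent power: |S| = 0.02115 VA.
Step 10 — Power factor: PF = P/|S| = 0.8123 (leading).

(a) P = 0.01718 W  (b) Q = -0.01234 VAR  (c) S = 0.02115 VA  (d) PF = 0.8123 (leading)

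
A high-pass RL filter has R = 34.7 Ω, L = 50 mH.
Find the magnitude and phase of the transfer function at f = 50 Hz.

Step 1 — Angular frequency: ω = 2π·50 = 314.2 rad/s.
Step 2 — Transfer function: H(jω) = jωL/(R + jωL).
Step 3 — Numerator jωL = j·15.71; denominator R + jωL = 34.7 + j15.71.
Step 4 — H = 0.1701 + j0.3757.
Step 5 — Magnitude: |H| = 0.4124 (-7.7 dB); phase: φ = 65.6°.

|H| = 0.4124 (-7.7 dB), φ = 65.6°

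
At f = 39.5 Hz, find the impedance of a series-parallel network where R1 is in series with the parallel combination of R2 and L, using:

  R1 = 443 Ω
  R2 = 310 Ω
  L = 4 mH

Step 1 — Angular frequency: ω = 2π·f = 2π·39.5 = 248.2 rad/s.
Step 2 — Component impedances:
  R1: Z = R = 443 Ω
  R2: Z = R = 310 Ω
  L: Z = jωL = j·248.2·0.004 = 0 + j0.9927 Ω
Step 3 — Parallel branch: R2 || L = 1/(1/R2 + 1/L) = 0.003179 + j0.9927 Ω.
Step 4 — Series with R1: Z_total = R1 + (R2 || L) = 443 + j0.9927 Ω = 443∠0.1° Ω.

Z = 443 + j0.9927 Ω = 443∠0.1° Ω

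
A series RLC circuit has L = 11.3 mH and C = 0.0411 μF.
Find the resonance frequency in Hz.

Step 1 — Resonance condition Im(Z)=0 gives ω₀ = 1/√(LC).
Step 2 — ω₀ = 1/√(0.0113·4.11e-08) = 4.64e+04 rad/s.
Step 3 — f₀ = ω₀/(2π) = 7385 Hz.

f₀ = 7385 Hz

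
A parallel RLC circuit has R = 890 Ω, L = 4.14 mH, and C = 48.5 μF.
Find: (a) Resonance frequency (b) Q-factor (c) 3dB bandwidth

Step 1 — Resonance: ω₀ = 1/√(LC) = 1/√(0.00414·4.85e-05) = 2232 rad/s.
Step 2 — f₀ = ω₀/(2π) = 355.2 Hz.
Step 3 — Parallel Q: Q = R/(ω₀L) = 890/(2232·0.00414) = 96.33.
Step 4 — Bandwidth: Δω = ω₀/Q = 23.17 rad/s; BW = Δω/(2π) = 3.687 Hz.

(a) f₀ = 355.2 Hz  (b) Q = 96.33  (c) BW = 3.687 Hz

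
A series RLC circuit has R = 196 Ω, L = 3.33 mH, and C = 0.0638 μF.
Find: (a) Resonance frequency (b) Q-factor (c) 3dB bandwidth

Step 1 — Resonance: ω₀ = 1/√(LC) = 1/√(0.00333·6.38e-08) = 6.861e+04 rad/s.
Step 2 — f₀ = ω₀/(2π) = 1.092e+04 Hz.
Step 3 — Series Q: Q = ω₀L/R = 6.861e+04·0.00333/196 = 1.166.
Step 4 — Bandwidth: Δω = ω₀/Q = 5.886e+04 rad/s; BW = Δω/(2π) = 9368 Hz.

(a) f₀ = 1.092e+04 Hz  (b) Q = 1.166  (c) BW = 9368 Hz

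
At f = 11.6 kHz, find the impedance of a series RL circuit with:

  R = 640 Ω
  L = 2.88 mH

Step 1 — Angular frequency: ω = 2π·f = 2π·1.16e+04 = 7.288e+04 rad/s.
Step 2 — Component impedances:
  R: Z = R = 640 Ω
  L: Z = jωL = j·7.288e+04·0.00288 = 0 + j209.9 Ω
Step 3 — Series combination: Z_total = R + L = 640 + j209.9 Ω = 673.5∠18.2° Ω.

Z = 640 + j209.9 Ω = 673.5∠18.2° Ω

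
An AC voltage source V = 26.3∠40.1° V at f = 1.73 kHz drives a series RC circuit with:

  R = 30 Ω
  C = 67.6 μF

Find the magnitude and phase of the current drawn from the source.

Step 1 — Angular frequency: ω = 2π·f = 2π·1730 = 1.087e+04 rad/s.
Step 2 — Component impedances:
  R: Z = R = 30 Ω
  C: Z = 1/(jωC) = -j/(ω·C) = 0 - j1.361 Ω
Step 3 — Series combination: Z_total = R + C = 30 - j1.361 Ω = 30.03∠-2.6° Ω.
Step 4 — Source phasor: V = 26.3∠40.1° V = 20.12 + j16.94 V.
Step 5 — Ohm's law: I = V / Z_total = (20.12 + j16.94) / (30 - j1.361) = 0.6436 + j0.5939 A.
Step 6 — Convert to polar: |I| = 0.8758 A, ∠I = 42.7°.

I = 0.8758∠42.7° A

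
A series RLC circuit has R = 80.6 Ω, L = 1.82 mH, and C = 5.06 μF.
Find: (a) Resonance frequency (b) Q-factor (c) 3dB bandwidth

Step 1 — Resonance: ω₀ = 1/√(LC) = 1/√(0.00182·5.06e-06) = 1.042e+04 rad/s.
Step 2 — f₀ = ω₀/(2π) = 1658 Hz.
Step 3 — Series Q: Q = ω₀L/R = 1.042e+04·0.00182/80.6 = 0.2353.
Step 4 — Bandwidth: Δω = ω₀/Q = 4.429e+04 rad/s; BW = Δω/(2π) = 7048 Hz.

(a) f₀ = 1658 Hz  (b) Q = 0.2353  (c) BW = 7048 Hz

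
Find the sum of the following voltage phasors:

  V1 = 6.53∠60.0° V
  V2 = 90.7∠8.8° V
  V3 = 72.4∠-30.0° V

Step 1 — Convert each phasor to rectangular form:
  V1 = 6.53·(cos(60.0°) + j·sin(60.0°)) = 3.265 + j5.655 V
  V2 = 90.7·(cos(8.8°) + j·sin(8.8°)) = 89.63 + j13.88 V
  V3 = 72.4·(cos(-30.0°) + j·sin(-30.0°)) = 62.7 - j36.2 V
Step 2 — Sum components: V_total = 155.6 - j16.67 V.
Step 3 — Convert to polar: |V_total| = 156.5 V, ∠V_total = -6.1°.

V_total = 156.5∠-6.1° V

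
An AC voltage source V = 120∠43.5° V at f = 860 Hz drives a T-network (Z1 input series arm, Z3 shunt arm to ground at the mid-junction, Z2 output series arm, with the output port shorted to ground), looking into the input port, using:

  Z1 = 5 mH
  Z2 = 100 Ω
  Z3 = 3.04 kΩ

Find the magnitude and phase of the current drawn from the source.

Step 1 — Angular frequency: ω = 2π·f = 2π·860 = 5404 rad/s.
Step 2 — Component impedances:
  Z1: Z = jωL = j·5404·0.005 = 0 + j27.02 Ω
  Z2: Z = R = 100 Ω
  Z3: Z = R = 3040 Ω
Step 3 — With the output port shorted to ground, the output series arm Z2 runs from the junction to ground; the shunt arm Z3 also runs from the junction to ground. They appear in parallel: Z3 || Z2 = 96.82 Ω.
Step 4 — Series with input arm Z1: Z_in = Z1 + (Z3 || Z2) = 96.82 + j27.02 Ω = 100.5∠15.6° Ω.
Step 5 — Source phasor: V = 120∠43.5° V = 87.04 + j82.6 V.
Step 6 — Ohm's law: I = V / Z_total = (87.04 + j82.6) / (96.82 + j27.02) = 1.055 + j0.5588 A.
Step 7 — Convert to polar: |I| = 1.194 A, ∠I = 27.9°.

I = 1.194∠27.9° A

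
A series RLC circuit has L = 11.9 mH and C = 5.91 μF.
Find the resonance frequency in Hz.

Step 1 — Resonance condition Im(Z)=0 gives ω₀ = 1/√(LC).
Step 2 — ω₀ = 1/√(0.0119·5.91e-06) = 3771 rad/s.
Step 3 — f₀ = ω₀/(2π) = 600.1 Hz.

f₀ = 600.1 Hz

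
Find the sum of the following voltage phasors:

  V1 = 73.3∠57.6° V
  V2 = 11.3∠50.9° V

Step 1 — Convert each phasor to rectangular form:
  V1 = 73.3·(cos(57.6°) + j·sin(57.6°)) = 39.28 + j61.89 V
  V2 = 11.3·(cos(50.9°) + j·sin(50.9°)) = 7.127 + j8.769 V
Step 2 — Sum components: V_total = 46.4 + j70.66 V.
Step 3 — Convert to polar: |V_total| = 84.53 V, ∠V_total = 56.7°.

V_total = 84.53∠56.7° V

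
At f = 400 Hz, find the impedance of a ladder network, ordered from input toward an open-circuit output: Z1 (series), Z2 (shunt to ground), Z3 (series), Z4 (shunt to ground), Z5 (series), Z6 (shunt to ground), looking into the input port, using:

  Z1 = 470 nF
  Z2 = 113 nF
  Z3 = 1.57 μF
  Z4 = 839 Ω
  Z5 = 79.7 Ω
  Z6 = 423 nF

Step 1 — Angular frequency: ω = 2π·f = 2π·400 = 2513 rad/s.
Step 2 — Component impedances:
  Z1: Z = 1/(jωC) = -j/(ω·C) = 0 - j846.6 Ω
  Z2: Z = 1/(jωC) = -j/(ω·C) = 0 - j3521 Ω
  Z3: Z = 1/(jωC) = -j/(ω·C) = 0 - j253.4 Ω
  Z4: Z = R = 839 Ω
  Z5: Z = R = 79.7 Ω
  Z6: Z = 1/(jωC) = -j/(ω·C) = 0 - j940.6 Ω
Step 3 — Ladder network (open output): work backward from the far end, alternating series and parallel combinations. Z_in = 329.4 - j1422 Ω = 1460∠-77.0° Ω.

Z = 329.4 - j1422 Ω = 1460∠-77.0° Ω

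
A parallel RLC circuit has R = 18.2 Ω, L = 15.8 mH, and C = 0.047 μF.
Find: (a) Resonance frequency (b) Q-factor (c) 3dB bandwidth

Step 1 — Resonance: ω₀ = 1/√(LC) = 1/√(0.0158·4.7e-08) = 3.67e+04 rad/s.
Step 2 — f₀ = ω₀/(2π) = 5840 Hz.
Step 3 — Parallel Q: Q = R/(ω₀L) = 18.2/(3.67e+04·0.0158) = 0.03139.
Step 4 — Bandwidth: Δω = ω₀/Q = 1.169e+06 rad/s; BW = Δω/(2π) = 1.861e+05 Hz.

(a) f₀ = 5840 Hz  (b) Q = 0.03139  (c) BW = 1.861e+05 Hz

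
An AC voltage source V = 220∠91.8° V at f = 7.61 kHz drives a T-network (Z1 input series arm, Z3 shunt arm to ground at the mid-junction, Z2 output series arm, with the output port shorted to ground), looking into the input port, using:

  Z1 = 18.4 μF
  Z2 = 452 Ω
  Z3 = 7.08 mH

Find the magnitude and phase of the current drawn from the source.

Step 1 — Angular frequency: ω = 2π·f = 2π·7610 = 4.782e+04 rad/s.
Step 2 — Component impedances:
  Z1: Z = 1/(jωC) = -j/(ω·C) = 0 - j1.137 Ω
  Z2: Z = R = 452 Ω
  Z3: Z = jωL = j·4.782e+04·0.00708 = 0 + j338.5 Ω
Step 3 — With the output port shorted to ground, the output series arm Z2 runs from the junction to ground; the shunt arm Z3 also runs from the junction to ground. They appear in parallel: Z3 || Z2 = 162.4 + j216.9 Ω.
Step 4 — Series with input arm Z1: Z_in = Z1 + (Z3 || Z2) = 162.4 + j215.7 Ω = 270.1∠53.0° Ω.
Step 5 — Source phasor: V = 220∠91.8° V = -6.91 + j219.9 V.
Step 6 — Ohm's law: I = V / Z_total = (-6.91 + j219.9) / (162.4 + j215.7) = 0.6351 + j0.5102 A.
Step 7 — Convert to polar: |I| = 0.8147 A, ∠I = 38.8°.

I = 0.8147∠38.8° A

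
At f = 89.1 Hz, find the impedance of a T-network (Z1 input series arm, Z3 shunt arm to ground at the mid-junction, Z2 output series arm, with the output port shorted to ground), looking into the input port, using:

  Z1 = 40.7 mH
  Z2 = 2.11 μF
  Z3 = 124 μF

Step 1 — Angular frequency: ω = 2π·f = 2π·89.1 = 559.8 rad/s.
Step 2 — Component impedances:
  Z1: Z = jωL = j·559.8·0.0407 = 0 + j22.79 Ω
  Z2: Z = 1/(jωC) = -j/(ω·C) = 0 - j846.6 Ω
  Z3: Z = 1/(jωC) = -j/(ω·C) = 0 - j14.41 Ω
Step 3 — With the output port shorted to ground, the output series arm Z2 runs from the junction to ground; the shunt arm Z3 also runs from the junction to ground. They appear in parallel: Z3 || Z2 = 0 - j14.16 Ω.
Step 4 — Series with input arm Z1: Z_in = Z1 + (Z3 || Z2) = 0 + j8.621 Ω = 8.621∠90.0° Ω.

Z = 0 + j8.621 Ω = 8.621∠90.0° Ω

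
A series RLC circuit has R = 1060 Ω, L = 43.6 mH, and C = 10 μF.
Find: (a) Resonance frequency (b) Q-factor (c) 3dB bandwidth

Step 1 — Resonance condition Im(Z)=0 gives ω₀ = 1/√(LC).
Step 2 — ω₀ = 1/√(0.0436·1e-05) = 1514 rad/s.
Step 3 — f₀ = ω₀/(2π) = 241 Hz.
Step 4 — Series Q: Q = ω₀L/R = 1514·0.0436/1060 = 0.06229.
Step 5 — 3dB bandwidth: Δω = ω₀/Q = 2.431e+04 rad/s; BW = Δω/(2π) = 3869 Hz.

(a) f₀ = 241 Hz  (b) Q = 0.06229  (c) BW = 3869 Hz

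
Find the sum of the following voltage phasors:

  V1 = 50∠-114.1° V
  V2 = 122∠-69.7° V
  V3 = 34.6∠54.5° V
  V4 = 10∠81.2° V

Step 1 — Convert each phasor to rectangular form:
  V1 = 50·(cos(-114.1°) + j·sin(-114.1°)) = -20.42 - j45.64 V
  V2 = 122·(cos(-69.7°) + j·sin(-69.7°)) = 42.33 - j114.4 V
  V3 = 34.6·(cos(54.5°) + j·sin(54.5°)) = 20.09 + j28.17 V
  V4 = 10·(cos(81.2°) + j·sin(81.2°)) = 1.53 + j9.882 V
Step 2 — Sum components: V_total = 43.53 - j122 V.
Step 3 — Convert to polar: |V_total| = 129.5 V, ∠V_total = -70.4°.

V_total = 129.5∠-70.4° V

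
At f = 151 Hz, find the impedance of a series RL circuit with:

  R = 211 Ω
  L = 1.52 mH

Step 1 — Angular frequency: ω = 2π·f = 2π·151 = 948.8 rad/s.
Step 2 — Component impedances:
  R: Z = R = 211 Ω
  L: Z = jωL = j·948.8·0.00152 = 0 + j1.442 Ω
Step 3 — Series combination: Z_total = R + L = 211 + j1.442 Ω = 211∠0.4° Ω.

Z = 211 + j1.442 Ω = 211∠0.4° Ω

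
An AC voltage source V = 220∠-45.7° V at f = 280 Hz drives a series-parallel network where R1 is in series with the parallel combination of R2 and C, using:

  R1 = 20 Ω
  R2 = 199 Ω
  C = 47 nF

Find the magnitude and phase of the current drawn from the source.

Step 1 — Angular frequency: ω = 2π·f = 2π·280 = 1759 rad/s.
Step 2 — Component impedances:
  R1: Z = R = 20 Ω
  R2: Z = R = 199 Ω
  C: Z = 1/(jωC) = -j/(ω·C) = 0 - j1.209e+04 Ω
Step 3 — Parallel branch: R2 || C = 1/(1/R2 + 1/C) = 198.9 - j3.274 Ω.
Step 4 — Series with R1: Z_total = R1 + (R2 || C) = 218.9 - j3.274 Ω = 219∠-0.9° Ω.
Step 5 — Source phasor: V = 220∠-45.7° V = 153.7 - j157.5 V.
Step 6 — Ohm's law: I = V / Z_total = (153.7 - j157.5) / (218.9 - j3.274) = 0.7124 - j0.7085 A.
Step 7 — Convert to polar: |I| = 1.005 A, ∠I = -44.8°.

I = 1.005∠-44.8° A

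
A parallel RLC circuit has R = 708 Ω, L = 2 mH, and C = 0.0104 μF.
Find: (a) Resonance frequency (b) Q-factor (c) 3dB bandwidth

Step 1 — Resonance: ω₀ = 1/√(LC) = 1/√(0.002·1.04e-08) = 2.193e+05 rad/s.
Step 2 — f₀ = ω₀/(2π) = 3.49e+04 Hz.
Step 3 — Parallel Q: Q = R/(ω₀L) = 708/(2.193e+05·0.002) = 1.614.
Step 4 — Bandwidth: Δω = ω₀/Q = 1.358e+05 rad/s; BW = Δω/(2π) = 2.161e+04 Hz.

(a) f₀ = 3.49e+04 Hz  (b) Q = 1.614  (c) BW = 2.161e+04 Hz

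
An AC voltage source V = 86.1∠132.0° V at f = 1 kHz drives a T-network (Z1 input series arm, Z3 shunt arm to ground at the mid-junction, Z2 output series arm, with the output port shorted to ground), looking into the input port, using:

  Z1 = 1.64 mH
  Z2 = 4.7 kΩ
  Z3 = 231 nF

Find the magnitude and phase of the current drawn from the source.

Step 1 — Angular frequency: ω = 2π·f = 2π·1000 = 6283 rad/s.
Step 2 — Component impedances:
  Z1: Z = jωL = j·6283·0.00164 = 0 + j10.3 Ω
  Z2: Z = R = 4700 Ω
  Z3: Z = 1/(jωC) = -j/(ω·C) = 0 - j689 Ω
Step 3 — With the output port shorted to ground, the output series arm Z2 runs from the junction to ground; the shunt arm Z3 also runs from the junction to ground. They appear in parallel: Z3 || Z2 = 98.87 - j674.5 Ω.
Step 4 — Series with input arm Z1: Z_in = Z1 + (Z3 || Z2) = 98.87 - j664.2 Ω = 671.5∠-81.5° Ω.
Step 5 — Source phasor: V = 86.1∠132.0° V = -57.61 + j63.98 V.
Step 6 — Ohm's law: I = V / Z_total = (-57.61 + j63.98) / (98.87 - j664.2) = -0.1069 - j0.07083 A.
Step 7 — Convert to polar: |I| = 0.1282 A, ∠I = -146.5°.

I = 0.1282∠-146.5° A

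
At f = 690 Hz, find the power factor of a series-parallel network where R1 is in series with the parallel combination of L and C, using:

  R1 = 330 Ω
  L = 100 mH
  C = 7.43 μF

Step 1 — Angular frequency: ω = 2π·f = 2π·690 = 4335 rad/s.
Step 2 — Component impedances:
  R1: Z = R = 330 Ω
  L: Z = jωL = j·4335·0.1 = 0 + j433.5 Ω
  C: Z = 1/(jωC) = -j/(ω·C) = 0 - j31.04 Ω
Step 3 — Parallel branch: L || C = 1/(1/L + 1/C) = 0 - j33.44 Ω.
Step 4 — Series with R1: Z_total = R1 + (L || C) = 330 - j33.44 Ω = 331.7∠-5.8° Ω.
Step 5 — Power factor: PF = cos(φ) = Re(Z)/|Z| = 330/331.7 = 0.9949.
Step 6 — Type: Im(Z) = -33.44 ⇒ leading (phase φ = -5.8°).

PF = 0.9949 (leading, φ = -5.8°)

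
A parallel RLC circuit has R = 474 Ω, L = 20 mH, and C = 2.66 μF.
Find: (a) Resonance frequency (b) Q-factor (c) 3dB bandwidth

Step 1 — Resonance: ω₀ = 1/√(LC) = 1/√(0.02·2.66e-06) = 4336 rad/s.
Step 2 — f₀ = ω₀/(2π) = 690 Hz.
Step 3 — Parallel Q: Q = R/(ω₀L) = 474/(4336·0.02) = 5.466.
Step 4 — Bandwidth: Δω = ω₀/Q = 793.1 rad/s; BW = Δω/(2π) = 126.2 Hz.

(a) f₀ = 690 Hz  (b) Q = 5.466  (c) BW = 126.2 Hz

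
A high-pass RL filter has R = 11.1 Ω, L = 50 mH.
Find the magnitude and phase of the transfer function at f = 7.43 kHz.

Step 1 — Angular frequency: ω = 2π·7430 = 4.668e+04 rad/s.
Step 2 — Transfer function: H(jω) = jωL/(R + jωL).
Step 3 — Numerator jωL = j·2334; denominator R + jωL = 11.1 + j2334.
Step 4 — H = 1 + j0.004755.
Step 5 — Magnitude: |H| = 1 (-0.0 dB); phase: φ = 0.3°.

|H| = 1 (-0.0 dB), φ = 0.3°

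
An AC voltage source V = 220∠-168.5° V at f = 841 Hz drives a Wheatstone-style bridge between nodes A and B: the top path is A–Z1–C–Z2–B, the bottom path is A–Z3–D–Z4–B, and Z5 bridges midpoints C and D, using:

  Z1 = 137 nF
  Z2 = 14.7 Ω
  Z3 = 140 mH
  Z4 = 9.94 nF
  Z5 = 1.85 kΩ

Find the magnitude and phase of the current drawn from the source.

Step 1 — Angular frequency: ω = 2π·f = 2π·841 = 5284 rad/s.
Step 2 — Component impedances:
  Z1: Z = 1/(jωC) = -j/(ω·C) = 0 - j1381 Ω
  Z2: Z = R = 14.7 Ω
  Z3: Z = jωL = j·5284·0.14 = 0 + j739.8 Ω
  Z4: Z = 1/(jωC) = -j/(ω·C) = 0 - j1.904e+04 Ω
  Z5: Z = R = 1850 Ω
Step 3 — Bridge requires nodal analysis (the Z5 bridge couples midpoints C and D, so the two paths cannot be reduced to a simple series/parallel combination). Setting node B to ground and injecting 1 A at node A, the 3-node admittance system at A, C, D solves to V_A = Z_AB = 880.5 - j993.9 Ω = 1328∠-48.5° Ω.
Step 4 — Source phasor: V = 220∠-168.5° V = -215.6 - j43.86 V.
Step 5 — Ohm's law: I = V / Z_total = (-215.6 - j43.86) / (880.5 - j993.9) = -0.08294 - j0.1434 A.
Step 6 — Convert to polar: |I| = 0.1657 A, ∠I = -120.0°.

I = 0.1657∠-120.0° A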